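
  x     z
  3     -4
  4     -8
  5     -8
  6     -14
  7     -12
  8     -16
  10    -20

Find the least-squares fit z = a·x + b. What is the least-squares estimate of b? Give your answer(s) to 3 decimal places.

b = 1.730

With design matrix A, AᵀA = [[299, 43]; [43, 7]] and Aᵀz = [-580, -82]ᵀ.
Determinant 299·7 − 43² = 244.
a = ((-580)·7 − 43·(-82))/244 = -267/122; b = (299·(-82) − 43·(-580))/244 = 211/122.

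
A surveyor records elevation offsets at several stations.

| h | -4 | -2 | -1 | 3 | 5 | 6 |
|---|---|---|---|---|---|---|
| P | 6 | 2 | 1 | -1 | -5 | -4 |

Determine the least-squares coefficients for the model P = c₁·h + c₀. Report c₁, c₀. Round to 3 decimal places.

Setting ∂/∂c₁ … = 0 gives: 91·c₁ + 7·c₀ = -81;  7·c₁ + 6·c₀ = -1.
Eliminating c₀: 6·(row 1) − 7·(row 2) gives 497·c₁ = 6·(-81) − 7·(-1) = -479, so c₁ = -479/497.
Then c₀ = ((-1) − 7·(-479/497))/6 = 68/71.

c₁ = -0.964, c₀ = 0.958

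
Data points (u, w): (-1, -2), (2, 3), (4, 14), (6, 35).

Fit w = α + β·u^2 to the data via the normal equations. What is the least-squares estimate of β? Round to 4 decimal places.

With design matrix A, AᵀA = [[4, 57]; [57, 1569]] and Aᵀw = [50, 1494]ᵀ.
Eliminating β: 1569·(row 1) − 57·(row 2) gives 3027·α = 1569·50 − 57·1494 = -6708, so α = -2236/1009.
Then β = (1494 − 57·(-2236/1009))/1569 = 1042/1009.

β = 1.0327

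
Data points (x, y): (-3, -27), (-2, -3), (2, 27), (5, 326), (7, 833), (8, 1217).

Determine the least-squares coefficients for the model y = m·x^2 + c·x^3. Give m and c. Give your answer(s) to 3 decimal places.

m = 3.023, c = 1.998

From the data, Σx^2·x^2 = 7235, Σx^2·x^3 = 52457, Σx^3·x^3 = 396275.
And Σx^2·y = 126708, Σx^3·y = 950542.
So AᵀA·[m, c]ᵀ = Aᵀy: [[7235, 52457]; [52457, 396275]]·[m, c]ᵀ = [126708, 950542]ᵀ.
Δ = 7235·396275 − 52457² = 115312776.
m = (126708·396275 − 52457·950542)/115312776 = 174315503/57656388; c = (7235·950542 − 52457·126708)/115312776 = 115224907/57656388.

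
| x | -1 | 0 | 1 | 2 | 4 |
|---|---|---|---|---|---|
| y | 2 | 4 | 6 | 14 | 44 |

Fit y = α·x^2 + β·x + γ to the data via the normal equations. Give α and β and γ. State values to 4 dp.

α = 2.1237, β = 1.8351, γ = 2.4536

Normal-equation sums: Σx^2·x^2 = 274, Σx^2·x = 72, Σx^2 = 22, Σx·x = 22, Σx = 6, Σ1 = 5.
And Σx^2·y = 768, Σx·y = 208, Σy = 70.
AᵀA·[α, β, γ]ᵀ = Aᵀy becomes [[274, 72, 22]; [72, 22, 6]; [22, 6, 5]]·[α, β, γ]ᵀ = [768, 208, 70]ᵀ.
Solving the 3×3 system (Gaussian elimination) gives α = 206/97, β = 178/97, γ = 238/97.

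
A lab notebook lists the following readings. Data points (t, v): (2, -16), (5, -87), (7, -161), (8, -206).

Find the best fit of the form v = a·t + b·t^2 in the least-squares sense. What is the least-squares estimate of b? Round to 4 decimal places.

b = -2.8625

From the data, Σt·t = 142, Σt·t^2 = 988, Σt^2·t^2 = 7138.
Right-hand side: Σt·v = -3242, Σt^2·v = -23312.
Determinant 142·7138 − 988² = 37452.
a = ((-3242)·7138 − 988·(-23312))/37452 = -9095/3121; b = (142·(-23312) − 988·(-3242))/37452 = -8934/3121.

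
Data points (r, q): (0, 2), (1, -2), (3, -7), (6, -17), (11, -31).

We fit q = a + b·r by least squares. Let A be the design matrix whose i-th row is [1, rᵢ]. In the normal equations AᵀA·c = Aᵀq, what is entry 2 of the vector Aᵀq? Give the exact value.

Entry 2 ↔ basis r, so (Aᵀq)_{2} = Σᵢ (r)·qᵢ = (0)·(2) + (1)·(-2) + (3)·(-7) + (6)·(-17) + (11)·(-31) = -466.

-466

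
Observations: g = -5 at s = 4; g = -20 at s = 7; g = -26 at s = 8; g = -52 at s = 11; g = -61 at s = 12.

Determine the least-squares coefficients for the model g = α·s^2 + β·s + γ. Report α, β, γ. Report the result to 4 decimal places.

α = -0.4209, β = -0.3170, γ = 3.0309

Setting ∂/∂α … = 0 gives: 42130·α + 3978·β + 394·γ = -17800;  3978·α + 394·β + 42·γ = -1672;  394·α + 42·β + 5·γ = -164.
Row-reducing yields α = -1296/3079, β = -976/3079, γ = 9332/3079.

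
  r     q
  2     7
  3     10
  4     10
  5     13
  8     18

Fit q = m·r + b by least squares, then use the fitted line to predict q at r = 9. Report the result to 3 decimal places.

q̂ = 19.802

Normal-equation sums: Σr·r = 118, Σr = 22, Σ1 = 5.
For Xᵀq: Σr·q = 293, Σq = 58.
Determinant 118·5 − 22² = 106.
m = (293·5 − 22·58)/106 = 189/106; b = (118·58 − 22·293)/106 = 199/53.
At r = 9: q̂ = (189/106)·(9) + (199/53)·(1) = 2099/106.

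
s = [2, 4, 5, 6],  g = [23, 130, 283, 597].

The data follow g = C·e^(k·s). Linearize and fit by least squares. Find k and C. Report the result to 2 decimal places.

k = 0.82, C = 4.66

Taking logs, ln g = k·s + ln C, so regress ln g on s.
Σs = 17.0000, Σ(s)² = 81.0000, Σln g = 20.0404, Σs·ln g = 92.3199.
Equations: 81.0000·k + 17.0000·ln C = 92.3199;  17.0000·k + 4·ln C = 20.0404.
Solving (det = 35.0000): k = 0.81694, ln C = 1.53812, so C = exp(1.53812) = 4.65582.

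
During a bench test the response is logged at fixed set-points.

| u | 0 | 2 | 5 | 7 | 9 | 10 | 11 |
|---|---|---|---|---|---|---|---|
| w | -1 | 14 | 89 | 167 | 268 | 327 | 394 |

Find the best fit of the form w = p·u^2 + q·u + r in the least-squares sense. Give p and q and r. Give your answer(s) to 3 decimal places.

p = 2.987, q = 3.129, r = -2.084

Sums needed: Σu^2·u^2 = 34244, Σu^2·u = 3536, Σu^2 = 380, Σu·u = 380, Σu = 44, Σ1 = 7.
For Xᵀw: Σu^2·w = 112546, Σu·w = 11658, Σw = 1258.
XᵀX·[p, q, r]ᵀ = Xᵀw becomes [[34244, 3536, 380]; [3536, 380, 44]; [380, 44, 7]]·[p, q, r]ᵀ = [112546, 11658, 1258]ᵀ.
Inverting the 3×3 Gram matrix, [p, q, r]ᵀ = [239465/80178, 250843/80178, -27854/13363]ᵀ.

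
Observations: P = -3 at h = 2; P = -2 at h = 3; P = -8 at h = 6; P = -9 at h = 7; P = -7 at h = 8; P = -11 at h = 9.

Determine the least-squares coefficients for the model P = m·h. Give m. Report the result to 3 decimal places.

m = -1.144

The normal system AᵀA·[m]ᵀ = AᵀP is [[243]]·[m]ᵀ = [-278]ᵀ.
m = (-278)/243 = -1.14403.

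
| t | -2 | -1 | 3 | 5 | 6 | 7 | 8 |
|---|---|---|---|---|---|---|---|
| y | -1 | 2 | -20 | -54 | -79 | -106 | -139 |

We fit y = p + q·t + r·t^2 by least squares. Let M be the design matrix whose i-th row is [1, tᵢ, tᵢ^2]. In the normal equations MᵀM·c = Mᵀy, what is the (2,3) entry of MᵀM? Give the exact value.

1214

Row 2 ↔ basis t, column 3 ↔ basis t^2, so (MᵀM)_{2,3} = Σᵢ (t)·(t^2) = (-2)·(4) + (-1)·(1) + (3)·(9) + (5)·(25) + (6)·(36) + (7)·(49) + (8)·(64) = 1214.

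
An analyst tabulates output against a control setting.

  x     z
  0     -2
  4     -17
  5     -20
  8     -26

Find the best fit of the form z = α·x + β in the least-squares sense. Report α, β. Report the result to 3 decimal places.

Forming AᵀA = [[105, 17]; [17, 4]] and Aᵀz = [-376, -65]ᵀ gives AᵀA·[α, β]ᵀ = Aᵀz.
Eliminating β: 4·(row 1) − 17·(row 2) gives 131·α = 4·(-376) − 17·(-65) = -399, so α = -399/131.
Then β = ((-65) − 17·(-399/131))/4 = -433/131.

α = -3.046, β = -3.305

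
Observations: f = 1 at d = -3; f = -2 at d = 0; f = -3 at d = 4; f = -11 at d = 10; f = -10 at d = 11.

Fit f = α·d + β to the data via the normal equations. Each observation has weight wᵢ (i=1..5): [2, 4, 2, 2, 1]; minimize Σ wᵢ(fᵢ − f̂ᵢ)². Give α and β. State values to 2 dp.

Entries of MᵀWM: Σwᵢ·d·d = 371, Σwᵢ·d = 33, Σwᵢ·1 = 11.
For MᵀWf: Σwᵢ·d·f = -360, Σwᵢ·f = -44.
So MᵀWM·[α, β]ᵀ = MᵀWf: [[371, 33]; [33, 11]]·[α, β]ᵀ = [-360, -44]ᵀ.
Determinant 371·11 − 33² = 2992.
α = ((-360)·11 − 33·(-44))/2992 = -57/68; β = (371·(-44) − 33·(-360))/2992 = -101/68.

α = -0.84, β = -1.49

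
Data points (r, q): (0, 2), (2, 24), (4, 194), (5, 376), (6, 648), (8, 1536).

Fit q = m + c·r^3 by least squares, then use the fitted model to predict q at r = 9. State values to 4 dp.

Setting ∂/∂m … = 0 gives: 6·m + 925·c = 2780;  925·m + 328585·c = 986008.
Eliminating c: 328585·(row 1) − 925·(row 2) gives 1115885·m = 328585·2780 − 925·986008 = 1408900, so m = 281780/223177.
Then c = (986008 − 925·(281780/223177))/328585 = 3344548/1115885.
At r = 9: q̂ = (281780/223177)·(1) + (3344548/1115885)·(729) = 2439584392/1115885.

q̂ = 2186.2328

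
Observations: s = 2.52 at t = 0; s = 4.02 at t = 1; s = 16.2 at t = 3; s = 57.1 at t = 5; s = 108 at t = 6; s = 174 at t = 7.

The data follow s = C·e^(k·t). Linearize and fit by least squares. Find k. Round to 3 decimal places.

Let Y = ln s. Fitting Y = k·t + ln C by least squares:
Σt = 22.0000, Σ(t)² = 120.0000, Σln s = 18.9865, Σt·ln s = 94.1765.
Normal system: [[120.0000, 22.0000]; [22.0000, 6]]·[k, ln C]ᵀ = [94.1765, 18.9865]ᵀ.
Slope k = (n·Σt·ln s − Σt·Σln s)/(n·Σ(t)² − (Σt)²) = (6·94.1765 − 22.0000·18.9865)/236.0000 = 0.62439; ln C = (Σln s − k·Σt)/n = 0.87501.

k = 0.624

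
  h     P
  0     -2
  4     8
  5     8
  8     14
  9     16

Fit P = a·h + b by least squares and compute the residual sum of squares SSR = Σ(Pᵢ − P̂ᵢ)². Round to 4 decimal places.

SSR = 3.0866

With design matrix M, MᵀM = [[186, 26]; [26, 5]] and MᵀP = [328, 44]ᵀ.
det = 186·5 − 26² = 254.
a = (328·5 − 26·44)/254 = 248/127; b = (186·44 − 26·328)/254 = -172/127.
Residuals: -82/127, 196/127, -52/127, -34/127, -28/127; SSR = 392/127.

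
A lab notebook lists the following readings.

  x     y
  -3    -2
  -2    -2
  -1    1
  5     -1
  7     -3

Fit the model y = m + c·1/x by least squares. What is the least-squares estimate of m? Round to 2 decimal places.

From the data, Σ1 = 5, Σ1/x = -313/210, Σ1/x·1/x = 62689/44100.
Moment sums: Σy = -7, Σ1/x·y = 4/105.
Determinant 5·(62689/44100) − (-313/210)² = 53869/11025.
m = ((-7)·(62689/44100) − (-313/210)·(4/105))/(53869/11025) = -436319/215476; c = (5·(4/105) − (-313/210)·(-7))/(53869/11025) = -225855/107738.

m = -2.02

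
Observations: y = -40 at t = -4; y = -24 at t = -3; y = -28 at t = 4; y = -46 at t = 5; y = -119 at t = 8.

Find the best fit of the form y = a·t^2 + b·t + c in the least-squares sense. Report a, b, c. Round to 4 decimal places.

The normal system AᵀA·[a, b, c]ᵀ = Aᵀy is [[5314, 610, 130]; [610, 130, 10]; [130, 10, 5]]·[a, b, c]ᵀ = [-10070, -1062, -257]ᵀ.
Solving the 3×3 system (Gaussian elimination) gives a = -2261/1128, b = 7873/5640, c = -488/235.

a = -2.0044, b = 1.3959, c = -2.0766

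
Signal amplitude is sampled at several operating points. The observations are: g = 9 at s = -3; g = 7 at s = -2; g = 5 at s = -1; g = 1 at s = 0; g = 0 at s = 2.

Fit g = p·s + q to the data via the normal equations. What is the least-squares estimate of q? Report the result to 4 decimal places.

Sums needed: Σs·s = 18, Σs = -4, Σ1 = 5.
Moment sums: Σs·g = -46, Σg = 22.
MᵀM·[p, q]ᵀ = Mᵀg becomes [[18, -4]; [-4, 5]]·[p, q]ᵀ = [-46, 22]ᵀ.
Determinant 18·5 − (-4)² = 74.
p = ((-46)·5 − (-4)·22)/74 = -71/37; q = (18·22 − (-4)·(-46))/74 = 106/37.

q = 2.8649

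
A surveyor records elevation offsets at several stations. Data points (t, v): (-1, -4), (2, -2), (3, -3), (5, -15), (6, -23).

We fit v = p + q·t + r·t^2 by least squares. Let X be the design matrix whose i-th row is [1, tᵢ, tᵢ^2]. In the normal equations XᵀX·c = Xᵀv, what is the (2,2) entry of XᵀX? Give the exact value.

75

Row 2 ↔ basis t, column 2 ↔ basis t, so (XᵀX)_{2,2} = Σᵢ (t)·(t) = (-1)·(-1) + (2)·(2) + (3)·(3) + (5)·(5) + (6)·(6) = 75.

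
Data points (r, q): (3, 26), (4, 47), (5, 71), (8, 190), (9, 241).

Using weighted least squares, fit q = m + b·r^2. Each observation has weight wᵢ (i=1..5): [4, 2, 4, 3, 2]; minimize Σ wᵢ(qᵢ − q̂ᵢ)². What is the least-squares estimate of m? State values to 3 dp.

Normal-equation sums: Σwᵢ·1 = 15, Σwᵢ·r^2 = 522, Σwᵢ·r^2·r^2 = 28746.
And Σwᵢ·q = 1534, Σwᵢ·r^2·q = 85062.
So MᵀWM·[m, b]ᵀ = MᵀWq: [[15, 522]; [522, 28746]]·[m, b]ᵀ = [1534, 85062]ᵀ.
Δ = 15·28746 − 522² = 158706.
m = (1534·28746 − 522·85062)/158706 = -17000/8817; b = (15·85062 − 522·1534)/158706 = 26399/8817.

m = -1.928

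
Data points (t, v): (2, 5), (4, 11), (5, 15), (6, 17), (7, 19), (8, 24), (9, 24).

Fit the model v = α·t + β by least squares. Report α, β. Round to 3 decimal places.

α = 2.824, β = -0.111

With design matrix X, XᵀX = [[275, 41]; [41, 7]] and Xᵀv = [772, 115]ᵀ.
Δ = 275·7 − 41² = 244.
α = (772·7 − 41·115)/244 = 689/244; β = (275·115 − 41·772)/244 = -27/244.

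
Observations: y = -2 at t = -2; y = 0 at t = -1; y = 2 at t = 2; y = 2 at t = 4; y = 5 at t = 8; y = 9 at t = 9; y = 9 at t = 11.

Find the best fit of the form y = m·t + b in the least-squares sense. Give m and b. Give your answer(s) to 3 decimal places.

m = 0.815, b = -0.038

AᵀA·[m, b]ᵀ = Aᵀy reads: 291·m + 31·b = 236;  31·m + 7·b = 25.
(Σt·t = 291, Σt = 31, Σ1 = 7, Σt·y = 236, Σy = 25.)
det = 291·7 − 31² = 1076.
m = (236·7 − 31·25)/1076 = 877/1076; b = (291·25 − 31·236)/1076 = -41/1076.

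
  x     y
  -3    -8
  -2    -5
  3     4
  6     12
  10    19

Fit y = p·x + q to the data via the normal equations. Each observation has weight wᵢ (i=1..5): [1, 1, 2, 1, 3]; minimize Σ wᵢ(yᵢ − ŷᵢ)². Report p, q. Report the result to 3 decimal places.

Entries of MᵀWM: Σwᵢ·x·x = 367, Σwᵢ·x = 37, Σwᵢ·1 = 8.
Right-hand side: Σwᵢ·x·y = 700, Σwᵢ·y = 64.
So MᵀWM·[p, q]ᵀ = MᵀWy: [[367, 37]; [37, 8]]·[p, q]ᵀ = [700, 64]ᵀ.
Δ = 367·8 − 37² = 1567.
p = (700·8 − 37·64)/1567 = 3232/1567; q = (367·64 − 37·700)/1567 = -2412/1567.

p = 2.063, q = -1.539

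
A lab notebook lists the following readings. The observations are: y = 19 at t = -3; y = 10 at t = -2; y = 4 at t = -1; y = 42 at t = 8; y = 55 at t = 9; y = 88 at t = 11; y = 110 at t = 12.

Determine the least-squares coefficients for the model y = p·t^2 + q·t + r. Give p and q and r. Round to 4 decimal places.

Forming MᵀM = [[46132, 4264, 424]; [4264, 424, 34]; [424, 34, 7]] and Mᵀy = [33846, 3038, 328]ᵀ gives MᵀM·[p, q, r]ᵀ = Mᵀy.
Inverting the 3×3 Gram matrix, [p, q, r]ᵀ = [42113/42138, -123457/42138, 11635/21069]ᵀ.

p = 0.9994, q = -2.9298, r = 0.5522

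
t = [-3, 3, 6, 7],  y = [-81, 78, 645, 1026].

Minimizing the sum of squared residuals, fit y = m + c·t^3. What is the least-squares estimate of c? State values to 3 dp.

From the data, Σ1 = 4, Σt^3 = 559, Σt^3·t^3 = 165763.
For Xᵀy: Σy = 1668, Σt^3·y = 495531.
So XᵀX·[m, c]ᵀ = Xᵀy: [[4, 559]; [559, 165763]]·[m, c]ᵀ = [1668, 495531]ᵀ.
Δ = 4·165763 − 559² = 350571.
m = (1668·165763 − 559·495531)/350571 = -13055/8989; c = (4·495531 − 559·1668)/350571 = 349904/116857.

c = 2.994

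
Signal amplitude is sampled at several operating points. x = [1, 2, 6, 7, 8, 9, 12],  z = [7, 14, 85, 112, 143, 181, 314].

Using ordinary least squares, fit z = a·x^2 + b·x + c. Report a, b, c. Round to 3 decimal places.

Entries of AᵀA: Σx^2·x^2 = 35107, Σx^2·x = 3537, Σx^2 = 379, Σx·x = 379, Σx = 45, Σ1 = 7.
Right-hand side: Σx^2·z = 77640, Σx·z = 7870, Σz = 856.
Normal equations: [[35107, 3537, 379]; [3537, 379, 45]; [379, 45, 7]]·[a, b, c]ᵀ = [77640, 7870, 856]ᵀ.
Solving the 3×3 system (Gaussian elimination) gives a = 88499/42609, b = 25727/28406, c = 341603/85218.

a = 2.077, b = 0.906, c = 4.009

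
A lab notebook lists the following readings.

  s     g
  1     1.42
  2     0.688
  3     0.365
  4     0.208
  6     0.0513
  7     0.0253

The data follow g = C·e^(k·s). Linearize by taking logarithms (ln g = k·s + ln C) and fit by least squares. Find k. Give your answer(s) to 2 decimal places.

With ln gᵢ as the transformed response and sᵢ as the regressor:
Σs = 23.0000, Σ(s)² = 115.0000, Σln g = -9.2484, Σs·ln g = -53.2608.
Equations: 115.0000·k + 23.0000·ln C = -53.2608;  23.0000·k + 6·ln C = -9.2484.
Δ = 115.0000·6 − (23.0000)² = 161.0000; k = (-53.2608·6 − 23.0000·-9.2484)/161.0000 = -0.66367, ln C = (115.0000·-9.2484 − 23.0000·-53.2608)/161.0000 = 1.00268.

k = -0.66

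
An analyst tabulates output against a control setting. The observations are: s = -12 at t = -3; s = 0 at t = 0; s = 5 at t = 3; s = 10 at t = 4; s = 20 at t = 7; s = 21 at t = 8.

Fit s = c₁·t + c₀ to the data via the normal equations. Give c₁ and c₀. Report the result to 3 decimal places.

c₁ = 2.990, c₀ = -2.136

Normal-equation sums: Σt·t = 147, Σt = 19, Σ1 = 6.
And Σt·s = 399, Σs = 44.
MᵀM·[c₁, c₀]ᵀ = Mᵀs becomes [[147, 19]; [19, 6]]·[c₁, c₀]ᵀ = [399, 44]ᵀ.
Δ = 147·6 − 19² = 521.
c₁ = (399·6 − 19·44)/521 = 1558/521; c₀ = (147·44 − 19·399)/521 = -1113/521.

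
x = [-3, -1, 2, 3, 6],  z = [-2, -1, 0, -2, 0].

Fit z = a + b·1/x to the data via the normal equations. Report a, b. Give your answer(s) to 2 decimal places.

a = -0.97, b = 0.45

Compute the Gram sums: Σ1 = 5, Σ1/x = -1/3, Σ1/x·1/x = 3/2.
Right-hand side: Σz = -5, Σ1/x·z = 1.
det = 5·(3/2) − (-1/3)² = 133/18.
a = ((-5)·(3/2) − (-1/3)·1)/(133/18) = -129/133; b = (5·1 − (-1/3)·(-5))/(133/18) = 60/133.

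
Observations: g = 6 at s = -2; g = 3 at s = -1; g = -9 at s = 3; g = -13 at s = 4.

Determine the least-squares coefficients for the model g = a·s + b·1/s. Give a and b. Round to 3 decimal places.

a = -3.176, b = 0.318

Compute the Gram sums: Σs·s = 30, Σs·1/s = 4, Σ1/s·1/s = 205/144.
For Aᵀg: Σs·g = -94, Σ1/s·g = -49/4.
So AᵀA·[a, b]ᵀ = Aᵀg: [[30, 4]; [4, 205/144]]·[a, b]ᵀ = [-94, -49/4]ᵀ.
Determinant 30·(205/144) − 4² = 641/24.
a = ((-94)·(205/144) − 4·(-49/4))/(641/24) = -6107/1923; b = (30·(-49/4) − 4·(-94))/(641/24) = 204/641.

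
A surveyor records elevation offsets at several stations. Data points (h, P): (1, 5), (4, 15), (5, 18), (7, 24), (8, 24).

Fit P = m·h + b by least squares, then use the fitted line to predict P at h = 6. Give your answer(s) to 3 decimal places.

From the data, Σh·h = 155, Σh = 25, Σ1 = 5.
For XᵀP: Σh·P = 515, ΣP = 86.
Normal equations: [[155, 25]; [25, 5]]·[m, b]ᵀ = [515, 86]ᵀ.
Eliminating b: 5·(row 1) − 25·(row 2) gives 150·m = 5·515 − 25·86 = 425, so m = 17/6.
Then b = (86 − 25·(17/6))/5 = 91/30.
At h = 6: P̂ = (17/6)·(6) + (91/30)·(1) = 601/30.

P̂ = 20.033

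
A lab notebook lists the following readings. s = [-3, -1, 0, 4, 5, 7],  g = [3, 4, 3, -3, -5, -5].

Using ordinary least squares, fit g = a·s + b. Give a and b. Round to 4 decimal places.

a = -1.0395, b = 1.5789

The normal system XᵀX·[a, b]ᵀ = Xᵀg is [[100, 12]; [12, 6]]·[a, b]ᵀ = [-85, -3]ᵀ.
det = 100·6 − 12² = 456.
a = ((-85)·6 − 12·(-3))/456 = -79/76; b = (100·(-3) − 12·(-85))/456 = 30/19.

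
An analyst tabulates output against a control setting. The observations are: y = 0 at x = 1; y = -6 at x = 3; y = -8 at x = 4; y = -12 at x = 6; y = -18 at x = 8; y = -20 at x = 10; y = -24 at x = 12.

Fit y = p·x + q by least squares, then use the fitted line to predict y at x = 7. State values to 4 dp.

Entries of MᵀM: Σx·x = 370, Σx = 44, Σ1 = 7.
And Σx·y = -754, Σy = -88.
Normal equations: [[370, 44]; [44, 7]]·[p, q]ᵀ = [-754, -88]ᵀ.
Eliminating q: 7·(row 1) − 44·(row 2) gives 654·p = 7·(-754) − 44·(-88) = -1406, so p = -703/327.
Then q = ((-88) − 44·(-703/327))/7 = 308/327.
At x = 7: ŷ = (-703/327)·(7) + (308/327)·(1) = -4613/327.

ŷ = -14.1070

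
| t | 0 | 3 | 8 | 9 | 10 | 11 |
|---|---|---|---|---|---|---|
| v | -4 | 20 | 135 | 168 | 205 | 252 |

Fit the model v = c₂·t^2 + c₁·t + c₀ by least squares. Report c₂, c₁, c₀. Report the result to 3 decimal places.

The normal system XᵀX·[c₂, c₁, c₀]ᵀ = Xᵀv is [[35379, 3599, 375]; [3599, 375, 41]; [375, 41, 6]]·[c₂, c₁, c₀]ᵀ = [73420, 7474, 776]ᵀ.
Inverting the 3×3 Gram matrix, [c₂, c₁, c₀]ᵀ = [337979/174360, 99397/58120, -305383/87180]ᵀ.

c₂ = 1.938, c₁ = 1.710, c₀ = -3.503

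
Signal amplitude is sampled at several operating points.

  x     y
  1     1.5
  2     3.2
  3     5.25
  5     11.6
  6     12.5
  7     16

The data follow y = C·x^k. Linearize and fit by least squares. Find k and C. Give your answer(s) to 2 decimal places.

k = 1.23, C = 1.43

Let Y = ln y. Fitting Y = k·ln x + ln C by least squares:
Sums: Σln x = 7.1389, Σ(ln x)² = 11.2747, Σln y = 10.9762, Σln x·ln y = 16.4934.
Normal system: [[11.2747, 7.1389]; [7.1389, 6]]·[k, ln C]ᵀ = [16.4934, 10.9762]ᵀ.
Slope k = (n·Σln x·ln y − Σln x·Σln y)/(n·Σ(ln x)² − (Σln x)²) = (6·16.4934 − 7.1389·10.9762)/16.6845 = 1.23487; ln C = (Σln y − k·Σln x)/n = 0.36010, so C = exp(0.36010) = 1.43348.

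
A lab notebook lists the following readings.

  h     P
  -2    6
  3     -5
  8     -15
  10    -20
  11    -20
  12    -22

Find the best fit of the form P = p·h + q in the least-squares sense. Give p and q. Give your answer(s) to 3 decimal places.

Normal-equation sums: Σh·h = 442, Σh = 42, Σ1 = 6.
For XᵀP: Σh·P = -831, ΣP = -76.
XᵀX·[p, q]ᵀ = XᵀP becomes [[442, 42]; [42, 6]]·[p, q]ᵀ = [-831, -76]ᵀ.
Determinant 442·6 − 42² = 888.
p = ((-831)·6 − 42·(-76))/888 = -299/148; q = (442·(-76) − 42·(-831))/888 = 655/444.

p = -2.020, q = 1.475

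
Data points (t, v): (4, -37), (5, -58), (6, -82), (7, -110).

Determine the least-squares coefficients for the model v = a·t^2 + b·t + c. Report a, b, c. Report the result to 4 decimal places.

Compute the Gram sums: Σt^2·t^2 = 4578, Σt^2·t = 748, Σt^2 = 126, Σt·t = 126, Σt = 22, Σ1 = 4.
Right-hand side: Σt^2·v = -10384, Σt·v = -1700, Σv = -287.
Inverting the 3×3 Gram matrix, [a, b, c]ᵀ = [-7/4, -101/20, 223/20]ᵀ.

a = -1.7500, b = -5.0500, c = 11.1500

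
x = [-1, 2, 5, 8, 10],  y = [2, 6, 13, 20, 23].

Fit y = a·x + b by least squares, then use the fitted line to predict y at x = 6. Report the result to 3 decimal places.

Entries of AᵀA: Σx·x = 194, Σx = 24, Σ1 = 5.
Right-hand side: Σx·y = 465, Σy = 64.
So AᵀA·[a, b]ᵀ = Aᵀy: [[194, 24]; [24, 5]]·[a, b]ᵀ = [465, 64]ᵀ.
Δ = 194·5 − 24² = 394.
a = (465·5 − 24·64)/394 = 789/394; b = (194·64 − 24·465)/394 = 628/197.
At x = 6: ŷ = (789/394)·(6) + (628/197)·(1) = 2995/197.

ŷ = 15.203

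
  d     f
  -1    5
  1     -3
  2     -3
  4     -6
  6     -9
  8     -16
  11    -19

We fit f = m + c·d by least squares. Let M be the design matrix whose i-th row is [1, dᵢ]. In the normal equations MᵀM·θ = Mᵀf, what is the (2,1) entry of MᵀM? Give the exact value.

Row 2 ↔ basis d, column 1 ↔ basis 1, so (MᵀM)_{2,1} = Σᵢ d = (-1)·(1) + (1)·(1) + (2)·(1) + (4)·(1) + (6)·(1) + (8)·(1) + (11)·(1) = 31.

31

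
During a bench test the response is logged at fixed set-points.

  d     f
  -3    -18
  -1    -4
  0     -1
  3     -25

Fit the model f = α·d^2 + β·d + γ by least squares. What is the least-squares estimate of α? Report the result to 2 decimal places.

Forming XᵀX = [[163, -1, 19]; [-1, 19, -1]; [19, -1, 4]] and Xᵀf = [-391, -17, -48]ᵀ gives XᵀX·[α, β, γ]ᵀ = Xᵀf.
Solving the 3×3 system (Gaussian elimination) gives α = -131/60, β = -111/100, γ = -143/75.

α = -2.18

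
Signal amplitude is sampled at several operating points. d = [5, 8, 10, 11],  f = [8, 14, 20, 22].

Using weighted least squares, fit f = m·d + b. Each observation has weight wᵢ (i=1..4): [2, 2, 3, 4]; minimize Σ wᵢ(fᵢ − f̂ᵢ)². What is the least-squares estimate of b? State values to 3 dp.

Entries of XᵀWX: Σwᵢ·d·d = 962, Σwᵢ·d = 100, Σwᵢ·1 = 11.
And Σwᵢ·d·f = 1872, Σwᵢ·f = 192.
XᵀWX·[m, b]ᵀ = XᵀWf becomes [[962, 100]; [100, 11]]·[m, b]ᵀ = [1872, 192]ᵀ.
Δ = 962·11 − 100² = 582.
m = (1872·11 − 100·192)/582 = 232/97; b = (962·192 − 100·1872)/582 = -416/97.

b = -4.289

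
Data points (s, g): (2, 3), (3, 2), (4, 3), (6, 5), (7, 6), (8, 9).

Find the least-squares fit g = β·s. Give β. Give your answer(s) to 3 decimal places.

The normal system MᵀM·[β]ᵀ = Mᵀg is [[178]]·[β]ᵀ = [168]ᵀ.
β = 168/178 = 0.94382.

β = 0.944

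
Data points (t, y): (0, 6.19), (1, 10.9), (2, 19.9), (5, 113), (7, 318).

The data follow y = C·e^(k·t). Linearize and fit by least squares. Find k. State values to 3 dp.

Let Y = ln y. Fitting Y = k·t + ln C by least squares:
Sums: Σt = 15.0000, Σ(t)² = 79.0000, Σln y = 17.6919, Σt·ln y = 72.3415.
Normal system: [[79.0000, 15.0000]; [15.0000, 5]]·[k, ln C]ᵀ = [72.3415, 17.6919]ᵀ.
Δ = 79.0000·5 − (15.0000)² = 170.0000; k = (72.3415·5 − 15.0000·17.6919)/170.0000 = 0.56665, ln C = (79.0000·17.6919 − 15.0000·72.3415)/170.0000 = 1.83844.

k = 0.567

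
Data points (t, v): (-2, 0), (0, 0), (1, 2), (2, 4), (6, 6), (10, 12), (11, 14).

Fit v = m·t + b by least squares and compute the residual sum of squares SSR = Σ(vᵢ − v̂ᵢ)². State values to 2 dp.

From the data, Σt·t = 266, Σt = 28, Σ1 = 7.
Moment sums: Σt·v = 320, Σv = 38.
Normal equations: [[266, 28]; [28, 7]]·[m, b]ᵀ = [320, 38]ᵀ.
Eliminating b: 7·(row 1) − 28·(row 2) gives 1078·m = 7·320 − 28·38 = 1176, so m = 12/11.
Then b = (38 − 28·(12/11))/7 = 82/77.
Residuals: 86/77, -82/77, -12/77, 58/77, -124/77, 2/77, 72/77; SSR = 496/77.

SSR = 6.44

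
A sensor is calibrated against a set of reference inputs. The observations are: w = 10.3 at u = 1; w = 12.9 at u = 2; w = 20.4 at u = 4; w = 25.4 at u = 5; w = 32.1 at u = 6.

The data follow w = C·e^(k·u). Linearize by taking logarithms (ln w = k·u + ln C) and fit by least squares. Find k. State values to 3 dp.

Let Y = ln w. Fitting Y = k·u + ln C by least squares:
XᵀX = [[82.0000, 18.0000]; [18.0000, 5]], rhs = [56.4956, 14.6085]ᵀ  (here Σu = 18.0000, Σ(u)² = 82.0000, Σln w = 14.6085, Σu·ln w = 56.4956).
Δ = 82.0000·5 − (18.0000)² = 86.0000; k = (56.4956·5 − 18.0000·14.6085)/86.0000 = 0.22703, ln C = (82.0000·14.6085 − 18.0000·56.4956)/86.0000 = 2.10438.

k = 0.227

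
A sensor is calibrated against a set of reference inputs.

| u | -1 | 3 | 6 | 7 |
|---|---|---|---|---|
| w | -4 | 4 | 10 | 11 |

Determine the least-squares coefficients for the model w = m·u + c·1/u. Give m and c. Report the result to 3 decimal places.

Normal-equation sums: Σu·u = 95, Σu·1/u = 4, Σ1/u·1/u = 2045/1764.
For Xᵀw: Σu·w = 153, Σ1/u·w = 60/7.
Δ = 95·(2045/1764) − 4² = 166051/1764.
m = (153·(2045/1764) − 4·(60/7))/(166051/1764) = 252405/166051; c = (95·(60/7) − 4·153)/(166051/1764) = 356832/166051.

m = 1.520, c = 2.149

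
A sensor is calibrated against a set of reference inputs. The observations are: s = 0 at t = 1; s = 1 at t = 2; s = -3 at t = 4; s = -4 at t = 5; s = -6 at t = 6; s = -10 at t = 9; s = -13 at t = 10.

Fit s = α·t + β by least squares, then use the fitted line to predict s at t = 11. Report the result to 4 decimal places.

ŝ = -13.5593

Normal-equation sums: Σt·t = 263, Σt = 37, Σ1 = 7.
And Σt·s = -286, Σs = -35.
det = 263·7 − 37² = 472.
α = ((-286)·7 − 37·(-35))/472 = -707/472; β = (263·(-35) − 37·(-286))/472 = 1377/472.
At t = 11: ŝ = (-707/472)·(11) + (1377/472)·(1) = -800/59.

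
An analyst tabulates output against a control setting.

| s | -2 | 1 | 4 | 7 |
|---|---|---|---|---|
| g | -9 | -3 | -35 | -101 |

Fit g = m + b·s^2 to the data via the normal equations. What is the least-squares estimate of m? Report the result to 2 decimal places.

Sums needed: Σ1 = 4, Σs^2 = 70, Σs^2·s^2 = 2674.
Right-hand side: Σg = -148, Σs^2·g = -5548.
So XᵀX·[m, b]ᵀ = Xᵀg: [[4, 70]; [70, 2674]]·[m, b]ᵀ = [-148, -5548]ᵀ.
Determinant 4·2674 − 70² = 5796.
m = ((-148)·2674 − 70·(-5548))/5796 = -88/69; b = (4·(-5548) − 70·(-148))/5796 = -986/483.

m = -1.28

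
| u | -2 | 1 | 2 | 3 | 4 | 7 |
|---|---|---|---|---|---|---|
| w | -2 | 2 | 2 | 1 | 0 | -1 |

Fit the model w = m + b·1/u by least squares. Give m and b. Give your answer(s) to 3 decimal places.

From the data, Σ1 = 6, Σ1/u = 145/84, Σ1/u·1/u = 11953/7056.
For Aᵀw: Σw = 2, Σ1/u·w = 88/21.
AᵀA·[m, b]ᵀ = Aᵀw becomes [[6, 145/84]; [145/84, 11953/7056]]·[m, b]ᵀ = [2, 88/21]ᵀ.
Eliminating b: (11953/7056)·(row 1) − (145/84)·(row 2) gives (50693/7056)·m = (11953/7056)·2 − (145/84)·(88/21) = -13567/3528, so m = -27134/50693.
Then b = ((88/21) − (145/84)·(-27134/50693))/(11953/7056) = 153048/50693.

m = -0.535, b = 3.019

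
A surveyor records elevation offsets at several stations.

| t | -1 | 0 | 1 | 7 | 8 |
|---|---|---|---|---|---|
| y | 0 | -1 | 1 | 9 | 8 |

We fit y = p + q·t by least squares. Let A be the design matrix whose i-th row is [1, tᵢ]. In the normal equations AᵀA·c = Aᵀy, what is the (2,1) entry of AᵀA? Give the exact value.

15

Row 2 ↔ basis t, column 1 ↔ basis 1, so (AᵀA)_{2,1} = Σᵢ t = (-1)·(1) + (0)·(1) + (1)·(1) + (7)·(1) + (8)·(1) = 15.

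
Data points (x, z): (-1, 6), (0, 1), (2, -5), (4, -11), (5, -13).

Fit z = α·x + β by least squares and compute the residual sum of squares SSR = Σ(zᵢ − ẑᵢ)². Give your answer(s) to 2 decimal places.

SSR = 2.85

Forming AᵀA = [[46, 10]; [10, 5]] and Aᵀz = [-125, -22]ᵀ gives AᵀA·[α, β]ᵀ = Aᵀz.
det = 46·5 − 10² = 130.
α = ((-125)·5 − 10·(-22))/130 = -81/26; β = (46·(-22) − 10·(-125))/130 = 119/65.
Residuals: 137/130, -54/65, -3/5, -24/65, 97/130; SSR = 371/130.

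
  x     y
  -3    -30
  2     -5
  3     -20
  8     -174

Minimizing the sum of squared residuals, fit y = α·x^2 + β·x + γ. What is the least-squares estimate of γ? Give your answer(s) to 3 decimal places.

γ = 2.366

Entries of MᵀM: Σx^2·x^2 = 4274, Σx^2·x = 520, Σx^2 = 86, Σx·x = 86, Σx = 10, Σ1 = 4.
Right-hand side: Σx^2·y = -11606, Σx·y = -1372, Σy = -229.
So MᵀM·[α, β, γ]ᵀ = Mᵀy: [[4274, 520, 86]; [520, 86, 10]; [86, 10, 4]]·[α, β, γ]ᵀ = [-11606, -1372, -229]ᵀ.
Row-reducing yields α = -179/60, β = 1325/732, γ = 2887/1220.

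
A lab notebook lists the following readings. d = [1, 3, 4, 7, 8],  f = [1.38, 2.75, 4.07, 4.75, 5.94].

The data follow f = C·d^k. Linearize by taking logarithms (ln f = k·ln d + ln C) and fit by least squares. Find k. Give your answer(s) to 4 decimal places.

Taking logs, ln f = k·ln d + ln C, so regress ln f on ln d.
XᵀX = [[11.2394, 6.5103]; [6.5103, 5]], rhs = [9.7942, 6.0772]ᵀ  (here Σln d = 6.5103, Σ(ln d)² = 11.2394, Σln f = 6.0772, Σln d·ln f = 9.7942).
Slope k = (n·Σln d·ln f − Σln d·Σln f)/(n·Σ(ln d)² − (Σln d)²) = (5·9.7942 − 6.5103·6.0772)/13.8136 = 0.68099; ln C = (Σln f − k·Σln d)/n = 0.32875.

k = 0.6810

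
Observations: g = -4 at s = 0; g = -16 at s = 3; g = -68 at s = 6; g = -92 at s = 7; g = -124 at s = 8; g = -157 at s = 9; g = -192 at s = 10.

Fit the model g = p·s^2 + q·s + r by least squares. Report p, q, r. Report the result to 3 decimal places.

p = -2.072, q = 1.722, r = -3.529

With design matrix X, XᵀX = [[24435, 2827, 339]; [2827, 339, 43]; [339, 43, 7]] and Xᵀg = [-46953, -5425, -653]ᵀ.
Row-reducing yields p = -10378/5009, q = 8628/5009, r = -17677/5009.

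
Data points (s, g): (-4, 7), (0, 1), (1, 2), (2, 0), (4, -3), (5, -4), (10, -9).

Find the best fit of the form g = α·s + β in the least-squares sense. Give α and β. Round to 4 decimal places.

Compute the Gram sums: Σs·s = 162, Σs = 18, Σ1 = 7.
And Σs·g = -148, Σg = -6.
So XᵀX·[α, β]ᵀ = Xᵀg: [[162, 18]; [18, 7]]·[α, β]ᵀ = [-148, -6]ᵀ.
Eliminating β: 7·(row 1) − 18·(row 2) gives 810·α = 7·(-148) − 18·(-6) = -928, so α = -464/405.
Then β = ((-6) − 18·(-464/405))/7 = 94/45.

α = -1.1457, β = 2.0889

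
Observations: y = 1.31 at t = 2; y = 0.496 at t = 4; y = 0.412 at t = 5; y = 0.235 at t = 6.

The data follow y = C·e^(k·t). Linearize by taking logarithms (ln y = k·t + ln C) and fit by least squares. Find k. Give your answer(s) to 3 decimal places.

k = -0.415

With ln yᵢ as the transformed response and tᵢ as the regressor:
Σt = 17.0000, Σ(t)² = 81.0000, Σln y = -2.7661, Σt·ln y = -15.3873.
Equations: 81.0000·k + 17.0000·ln C = -15.3873;  17.0000·k + 4·ln C = -2.7661.
Slope k = (n·Σt·ln y − Σt·Σln y)/(n·Σ(t)² − (Σt)²) = (4·-15.3873 − 17.0000·-2.7661)/35.0000 = -0.41504; ln C = (Σln y − k·Σt)/n = 1.07241.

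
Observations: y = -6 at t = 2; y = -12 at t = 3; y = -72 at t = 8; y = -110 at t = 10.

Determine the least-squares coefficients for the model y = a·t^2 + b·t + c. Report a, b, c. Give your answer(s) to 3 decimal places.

a = -1.000, b = -1.000, c = 0.000

AᵀA·[a, b, c]ᵀ = Aᵀy reads: 14193·a + 1547·b + 177·c = -15740;  1547·a + 177·b + 23·c = -1724;  177·a + 23·b + 4·c = -200.
Inverting the 3×3 Gram matrix, [a, b, c]ᵀ = [-1, -1, 0]ᵀ.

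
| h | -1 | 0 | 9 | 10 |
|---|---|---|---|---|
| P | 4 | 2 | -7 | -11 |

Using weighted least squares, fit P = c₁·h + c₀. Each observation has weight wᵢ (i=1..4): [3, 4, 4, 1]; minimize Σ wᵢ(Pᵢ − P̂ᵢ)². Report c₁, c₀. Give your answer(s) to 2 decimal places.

c₁ = -1.12, c₀ = 2.43

Normal-equation sums: Σwᵢ·h·h = 427, Σwᵢ·h = 43, Σwᵢ·1 = 12.
And Σwᵢ·h·P = -374, Σwᵢ·P = -19.
Determinant 427·12 − 43² = 3275.
c₁ = ((-374)·12 − 43·(-19))/3275 = -3671/3275; c₀ = (427·(-19) − 43·(-374))/3275 = 7969/3275.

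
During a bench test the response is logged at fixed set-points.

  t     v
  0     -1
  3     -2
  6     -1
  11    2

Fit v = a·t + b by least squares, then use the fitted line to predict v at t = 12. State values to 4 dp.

v̂ = 1.6212

Sums needed: Σt·t = 166, Σt = 20, Σ1 = 4.
For Xᵀv: Σt·v = 10, Σv = -2.
Normal equations: [[166, 20]; [20, 4]]·[a, b]ᵀ = [10, -2]ᵀ.
det = 166·4 − 20² = 264.
a = (10·4 − 20·(-2))/264 = 10/33; b = (166·(-2) − 20·10)/264 = -133/66.
At t = 12: v̂ = (10/33)·(12) + (-133/66)·(1) = 107/66.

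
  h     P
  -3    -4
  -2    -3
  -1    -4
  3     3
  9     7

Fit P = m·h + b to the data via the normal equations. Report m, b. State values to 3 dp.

m = 0.983, b = -1.380

The normal system XᵀX·[m, b]ᵀ = XᵀP is [[104, 6]; [6, 5]]·[m, b]ᵀ = [94, -1]ᵀ.
Δ = 104·5 − 6² = 484.
m = (94·5 − 6·(-1))/484 = 119/121; b = (104·(-1) − 6·94)/484 = -167/121.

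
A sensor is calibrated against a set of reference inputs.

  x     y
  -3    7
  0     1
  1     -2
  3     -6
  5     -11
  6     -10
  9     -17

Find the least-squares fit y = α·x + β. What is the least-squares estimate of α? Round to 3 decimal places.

With design matrix A, AᵀA = [[161, 21]; [21, 7]] and Aᵀy = [-309, -38]ᵀ.
Eliminating β: 7·(row 1) − 21·(row 2) gives 686·α = 7·(-309) − 21·(-38) = -1365, so α = -195/98.
Then β = ((-38) − 21·(-195/98))/7 = 53/98.

α = -1.990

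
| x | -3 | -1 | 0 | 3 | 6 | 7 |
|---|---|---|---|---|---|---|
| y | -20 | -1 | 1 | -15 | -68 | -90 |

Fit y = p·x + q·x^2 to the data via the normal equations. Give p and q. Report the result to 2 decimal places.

p = 0.65, q = -1.95

Setting ∂/∂p … = 0 gives: 104·p + 558·q = -1022;  558·p + 3860·q = -7174.
Eliminating q: 3860·(row 1) − 558·(row 2) gives 90076·p = 3860·(-1022) − 558·(-7174) = 58172, so p = 14543/22519.
Then q = ((-7174) − 558·(14543/22519))/3860 = -43955/22519.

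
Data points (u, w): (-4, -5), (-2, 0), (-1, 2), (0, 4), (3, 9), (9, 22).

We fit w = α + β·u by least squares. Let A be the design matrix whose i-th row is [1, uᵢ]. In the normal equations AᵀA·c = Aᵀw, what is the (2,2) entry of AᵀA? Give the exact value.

Row 2 ↔ basis u, column 2 ↔ basis u, so (AᵀA)_{2,2} = Σᵢ (u)·(u) = (-4)·(-4) + (-2)·(-2) + (-1)·(-1) + (0)·(0) + (3)·(3) + (9)·(9) = 111.

111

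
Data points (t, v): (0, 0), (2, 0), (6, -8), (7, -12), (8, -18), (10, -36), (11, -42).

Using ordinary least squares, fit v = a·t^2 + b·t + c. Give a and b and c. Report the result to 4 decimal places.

Compute the Gram sums: Σt^2·t^2 = 32450, Σt^2·t = 3410, Σt^2 = 374, Σt·t = 374, Σt = 44, Σ1 = 7.
Right-hand side: Σt^2·v = -10710, Σt·v = -1098, Σv = -116.
So MᵀM·[a, b, c]ᵀ = Mᵀv: [[32450, 3410, 374]; [3410, 374, 44]; [374, 44, 7]]·[a, b, c]ᵀ = [-10710, -1098, -116]ᵀ.
Row-reducing yields a = -59/112, b = 2391/1232, c = -5/8.

a = -0.5268, b = 1.9407, c = -0.6250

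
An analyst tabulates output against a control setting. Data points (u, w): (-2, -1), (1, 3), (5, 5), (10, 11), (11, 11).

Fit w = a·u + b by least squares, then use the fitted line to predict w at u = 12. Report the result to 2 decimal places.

Normal-equation sums: Σu·u = 251, Σu = 25, Σ1 = 5.
Right-hand side: Σu·w = 261, Σw = 29.
Normal equations: [[251, 25]; [25, 5]]·[a, b]ᵀ = [261, 29]ᵀ.
Eliminating b: 5·(row 1) − 25·(row 2) gives 630·a = 5·261 − 25·29 = 580, so a = 58/63.
Then b = (29 − 25·(58/63))/5 = 377/315.
At u = 12: ŵ = (58/63)·(12) + (377/315)·(1) = 551/45.

ŵ = 12.24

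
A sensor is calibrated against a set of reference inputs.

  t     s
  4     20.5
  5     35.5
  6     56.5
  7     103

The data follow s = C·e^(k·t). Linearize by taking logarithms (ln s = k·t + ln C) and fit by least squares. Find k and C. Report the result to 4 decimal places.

k = 0.5308, C = 2.4487

Linearized form: ln s = k·t + ln C. From the 4 transformed points,
Σt = 22.0000, Σ(t)² = 126.0000, Σln s = 15.2589, Σt·ln s = 86.5779.
Normal system: [[126.0000, 22.0000]; [22.0000, 4]]·[k, ln C]ᵀ = [86.5779, 15.2589]ᵀ.
Δ = 126.0000·4 − (22.0000)² = 20.0000; k = (86.5779·4 − 22.0000·15.2589)/20.0000 = 0.53076, ln C = (126.0000·15.2589 − 22.0000·86.5779)/20.0000 = 0.89554, so C = exp(0.89554) = 2.44866.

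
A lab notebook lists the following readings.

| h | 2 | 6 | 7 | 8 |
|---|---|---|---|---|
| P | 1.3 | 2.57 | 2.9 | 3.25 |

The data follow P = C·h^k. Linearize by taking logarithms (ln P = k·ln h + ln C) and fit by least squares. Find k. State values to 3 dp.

Taking logs, ln P = k·ln h + ln C, so regress ln P on ln h.
Σln h = 6.5103, Σ(ln h)² = 11.8015, Σln P = 3.4496, Σln h·ln P = 6.3959.
Equations: 11.8015·k + 6.5103·ln C = 6.3959;  6.5103·k + 4·ln C = 3.4496.
Solving (det = 4.8225): k = 0.64811, ln C = -0.19243.

k = 0.648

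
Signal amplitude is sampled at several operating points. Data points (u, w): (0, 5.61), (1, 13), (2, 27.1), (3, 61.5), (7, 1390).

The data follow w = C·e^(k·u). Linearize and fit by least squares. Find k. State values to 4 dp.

k = 0.7850

Taking logs, ln w = k·u + ln C, so regress ln w on u.
Σu = 13.0000, Σ(u)² = 63.0000, Σln w = 18.9451, Σu·ln w = 72.1805.
Equations: 63.0000·k + 13.0000·ln C = 72.1805;  13.0000·k + 5·ln C = 18.9451.
Δ = 63.0000·5 − (13.0000)² = 146.0000; k = (72.1805·5 − 13.0000·18.9451)/146.0000 = 0.78504, ln C = (63.0000·18.9451 − 13.0000·72.1805)/146.0000 = 1.74792.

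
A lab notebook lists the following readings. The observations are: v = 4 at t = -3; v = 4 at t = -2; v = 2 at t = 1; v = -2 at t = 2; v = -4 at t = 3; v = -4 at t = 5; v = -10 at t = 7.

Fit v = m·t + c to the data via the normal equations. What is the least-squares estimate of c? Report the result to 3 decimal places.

c = 1.119

Sums needed: Σt·t = 101, Σt = 13, Σ1 = 7.
And Σt·v = -124, Σv = -10.
det = 101·7 − 13² = 538.
m = ((-124)·7 − 13·(-10))/538 = -369/269; c = (101·(-10) − 13·(-124))/538 = 301/269.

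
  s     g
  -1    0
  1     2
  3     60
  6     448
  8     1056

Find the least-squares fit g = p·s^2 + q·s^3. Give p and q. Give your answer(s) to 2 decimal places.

Compute the Gram sums: Σs^2·s^2 = 5475, Σs^2·s^3 = 40787, Σs^3·s^3 = 309531.
Right-hand side: Σs^2·g = 84254, Σs^3·g = 639062.
So XᵀX·[p, q]ᵀ = Xᵀg: [[5475, 40787]; [40787, 309531]]·[p, q]ᵀ = [84254, 639062]ᵀ.
Determinant 5475·309531 − 40787² = 31102856.
p = (84254·309531 − 40787·639062)/31102856 = 1725385/3887857; q = (5475·639062 − 40787·84254)/31102856 = 7799569/3887857.

p = 0.44, q = 2.01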